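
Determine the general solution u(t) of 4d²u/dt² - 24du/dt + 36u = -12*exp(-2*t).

u = -3*exp(-2*t)/25 + C1*exp(3*t) + C2*t*exp(3*t)

Divide through by 4: u'' - 6u' + 9u = -3*exp(-2*t).
Characteristic equation r² - 6r + 9 = 0 has discriminant (-6)² - 4·(9) = 0, so r = 3 is a repeated root.
Hence u_h = (C1 + C2*t)*exp(3*t).
Try u_p = A*exp(-2*t). Substituting into the equation and dividing by exp(-2*t) gives A = -3/25, so u_p = -3*exp(-2*t)/25.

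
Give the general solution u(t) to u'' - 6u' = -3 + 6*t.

u = C2 - t**2/2 + t/3 + C1*exp(6*t)

Characteristic equation r² - 6r = 0 factors as (r - 6)r = 0, so r = 6, 0.
Hence u_h = C1*exp(6*t) + C2.
Since 0 is a characteristic root (multiplicity 1), multiply the polynomial trial by t: try u_p = t*(A0 + A1*t). Substituting and matching coefficients of each power of t gives A0 = 1/3, A1 = -1/2, so u_p = -t^2/2 + t/3.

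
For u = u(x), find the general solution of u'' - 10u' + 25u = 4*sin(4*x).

u = 36*sin(4*x)/1681 + 160*cos(4*x)/1681 + C1*exp(5*x) + C2*x*exp(5*x)

Characteristic equation r² - 10r + 25 = 0 has discriminant (-10)² - 4·(25) = 0, so r = 5 is a repeated root.
Hence u_h = (C1 + C2*x)*exp(5*x).
Try u_p = A*cos(4*x) + B*sin(4*x). Substituting and equating the coefficients of cos(4x) and sin(4x) gives A = 160/1681, B = 36/1681, so u_p = 36*sin(4*x)/1681 + 160*cos(4*x)/1681.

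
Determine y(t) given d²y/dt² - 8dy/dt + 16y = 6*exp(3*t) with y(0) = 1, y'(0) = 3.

y = -5*exp(4*t) + 6*exp(3*t) + 5*t*exp(4*t)

Characteristic equation r² - 8r + 16 = 0 has discriminant (-8)² - 4·(16) = 0, so r = 4 is a repeated root.
Hence y_h = (C1 + C2*t)*exp(4*t).
Try y_p = A*exp(3*t). Substituting into the equation and dividing by exp(3*t) gives A = 6, so y_p = 6*exp(3*t).
General solution: y = 6*exp(3*t) + C1*exp(4*t) + C2*t*exp(4*t).
Apply the initial conditions: y(0) = 6 + C1 = 1 and y'(0) = 18 + C2 + 4*C1 = 3. Solving gives C1 = -5, C2 = 5.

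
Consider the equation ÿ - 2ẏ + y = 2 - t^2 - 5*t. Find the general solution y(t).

y = -14 - t**2 - 9*t + C1*exp(t) + C2*t*exp(t)

Characteristic equation r² - 2r + 1 = 0 has discriminant (-2)² - 4·(1) = 0, so r = 1 is a repeated root.
Hence y_h = (C1 + C2*t)*exp(t).
For the particular solution try y_p = A0 + A1*t + A2*t^2. Substituting and matching coefficients of each power of t gives A0 = -14, A1 = -9, A2 = -1, so y_p = -14 - t^2 - 9*t.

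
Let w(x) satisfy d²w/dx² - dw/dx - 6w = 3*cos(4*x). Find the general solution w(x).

Characteristic equation r² - r - 6 = 0 factors as (r - 3)(r + 2) = 0, so r = 3, -2.
Hence w_h = C1*exp(3*x) + C2*exp(-2*x).
Try w_p = A*cos(4*x) + B*sin(4*x). Substituting and equating the coefficients of cos(4x) and sin(4x) gives A = -33/250, B = -3/125, so w_p = -33*cos(4*x)/250 - 3*sin(4*x)/125.

w = -33*cos(4*x)/250 - 3*sin(4*x)/125 + C1*exp(3*x) + C2*exp(-2*x)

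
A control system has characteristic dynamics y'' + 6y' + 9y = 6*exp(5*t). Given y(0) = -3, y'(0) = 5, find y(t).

Characteristic equation r² + 6r + 9 = 0 has discriminant (6)² - 4·(9) = 0, so r = -3 is a repeated root.
Hence y_h = (C1 + C2*t)*exp(-3*t).
Try y_p = A*exp(5*t). Substituting into the equation and dividing by exp(5*t) gives A = 3/32, so y_p = 3*exp(5*t)/32.
General solution: y = 3*exp(5*t)/32 + C1*exp(-3*t) + C2*t*exp(-3*t).
Apply the initial conditions: y(0) = 3/32 + C1 = -3 and y'(0) = 15/32 + C2 - 3*C1 = 5. Solving gives C1 = -99/32, C2 = -19/4.

y = -99*exp(-3*t)/32 + 3*exp(5*t)/32 - 19*t*exp(-3*t)/4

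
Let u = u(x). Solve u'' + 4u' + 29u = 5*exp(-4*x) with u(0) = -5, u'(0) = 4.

Characteristic equation r² + 4r + 29 = 0 has discriminant (4)² - 4·(29) = -100 < 0, so r = -2 ± 5i.
Hence u_h = C1*cos(5*x)*exp(-2*x) + C2*exp(-2*x)*sin(5*x).
Try u_p = A*exp(-4*x). Substituting into the equation and dividing by exp(-4*x) gives A = 5/29, so u_p = 5*exp(-4*x)/29.
General solution: u = 5*exp(-4*x)/29 + C1*cos(5*x)*exp(-2*x) + C2*exp(-2*x)*sin(5*x).
Apply the initial conditions: u(0) = 5/29 + C1 = -5 and u'(0) = -20/29 - 2*C1 + 5*C2 = 4. Solving gives C1 = -150/29, C2 = -164/145.

u = 5*exp(-4*x)/29 - 164*exp(-2*x)*sin(5*x)/145 - 150*cos(5*x)*exp(-2*x)/29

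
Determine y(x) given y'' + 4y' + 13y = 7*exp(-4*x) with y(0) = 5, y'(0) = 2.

Characteristic equation r² + 4r + 13 = 0 has discriminant (4)² - 4·(13) = -36 < 0, so r = -2 ± 3i.
Hence y_h = C1*cos(3*x)*exp(-2*x) + C2*exp(-2*x)*sin(3*x).
Try y_p = A*exp(-4*x). Substituting into the equation and dividing by exp(-4*x) gives A = 7/13, so y_p = 7*exp(-4*x)/13.
General solution: y = 7*exp(-4*x)/13 + C1*cos(3*x)*exp(-2*x) + C2*exp(-2*x)*sin(3*x).
Apply the initial conditions: y(0) = 7/13 + C1 = 5 and y'(0) = -28/13 - 2*C1 + 3*C2 = 2. Solving gives C1 = 58/13, C2 = 170/39.

y = 7*exp(-4*x)/13 + 58*cos(3*x)*exp(-2*x)/13 + 170*exp(-2*x)*sin(3*x)/39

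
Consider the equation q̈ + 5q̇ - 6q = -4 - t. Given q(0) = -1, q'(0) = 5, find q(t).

Characteristic equation r² + 5r - 6 = 0 factors as (r - 1)(r + 6) = 0, so r = 1, -6.
Hence q_h = C1*exp(t) + C2*exp(-6*t).
For the particular solution try q_p = A0 + A1*t. Substituting and matching coefficients of each power of t gives A0 = 29/36, A1 = 1/6, so q_p = 29/36 + t/6.
General solution: q = 29/36 + t/6 + C1*exp(t) + C2*exp(-6*t).
Apply the initial conditions: q(0) = 29/36 + C1 + C2 = -1 and q'(0) = 1/6 + C1 - 6*C2 = 5. Solving gives C1 = -6/7, C2 = -239/252.

q = 29/36 - 239*exp(-6*t)/252 - 6*exp(t)/7 + t/6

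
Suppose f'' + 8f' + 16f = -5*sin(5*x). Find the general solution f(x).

f = 45*sin(5*x)/1681 + 200*cos(5*x)/1681 + C1*exp(-4*x) + C2*x*exp(-4*x)

Characteristic equation r² + 8r + 16 = 0 has discriminant (8)² - 4·(16) = 0, so r = -4 is a repeated root.
Hence f_h = (C1 + C2*x)*exp(-4*x).
Try f_p = A*cos(5*x) + B*sin(5*x). Substituting and equating the coefficients of cos(5x) and sin(5x) gives A = 200/1681, B = 45/1681, so f_p = 45*sin(5*x)/1681 + 200*cos(5*x)/1681.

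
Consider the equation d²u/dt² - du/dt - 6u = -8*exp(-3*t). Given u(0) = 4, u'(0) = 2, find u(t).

u = -4*exp(-3*t)/3 + 18*exp(-2*t)/5 + 26*exp(3*t)/15

Characteristic equation r² - r - 6 = 0 factors as (r - 3)(r + 2) = 0, so r = 3, -2.
Hence u_h = C1*exp(3*t) + C2*exp(-2*t).
Try u_p = A*exp(-3*t). Substituting into the equation and dividing by exp(-3*t) gives A = -4/3, so u_p = -4*exp(-3*t)/3.
General solution: u = -4*exp(-3*t)/3 + C1*exp(3*t) + C2*exp(-2*t).
Apply the initial conditions: u(0) = -4/3 + C1 + C2 = 4 and u'(0) = 4 - 2*C2 + 3*C1 = 2. Solving gives C1 = 26/15, C2 = 18/5.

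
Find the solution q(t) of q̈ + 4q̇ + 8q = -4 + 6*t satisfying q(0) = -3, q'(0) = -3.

Characteristic equation r² + 4r + 8 = 0 has discriminant (4)² - 4·(8) = -16 < 0, so r = -2 ± 2i.
Hence q_h = C1*cos(2*t)*exp(-2*t) + C2*exp(-2*t)*sin(2*t).
For the particular solution try q_p = A0 + A1*t. Substituting and matching coefficients of each power of t gives A0 = -7/8, A1 = 3/4, so q_p = -7/8 + 3*t/4.
General solution: q = -7/8 + 3*t/4 + C1*cos(2*t)*exp(-2*t) + C2*exp(-2*t)*sin(2*t).
Apply the initial conditions: q(0) = -7/8 + C1 = -3 and q'(0) = 3/4 - 2*C1 + 2*C2 = -3. Solving gives C1 = -17/8, C2 = -4.

q = -7/8 + 3*t/4 - 4*exp(-2*t)*sin(2*t) - 17*cos(2*t)*exp(-2*t)/8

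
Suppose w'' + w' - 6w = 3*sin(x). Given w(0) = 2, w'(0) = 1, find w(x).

Characteristic equation r² + r - 6 = 0 factors as (r - 2)(r + 3) = 0, so r = 2, -3.
Hence w_h = C1*exp(2*x) + C2*exp(-3*x).
Try w_p = A*cos(x) + B*sin(x). Substituting and equating the coefficients of cos(x) and sin(x) gives A = -3/50, B = -21/50, so w_p = -21*sin(x)/50 - 3*cos(x)/50.
General solution: w = -21*sin(x)/50 - 3*cos(x)/50 + C1*exp(2*x) + C2*exp(-3*x).
Apply the initial conditions: w(0) = -3/50 + C1 + C2 = 2 and w'(0) = -21/50 - 3*C2 + 2*C1 = 1. Solving gives C1 = 38/25, C2 = 27/50.

w = -21*sin(x)/50 - 3*cos(x)/50 + 27*exp(-3*x)/50 + 38*exp(2*x)/25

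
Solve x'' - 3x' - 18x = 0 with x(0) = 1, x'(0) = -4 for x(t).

x = -exp(6*t)/9 + 10*exp(-3*t)/9

Characteristic equation r² - 3r - 18 = 0 factors as (r + 3)(r - 6) = 0, so r = -3, 6.
Hence x_h = C1*exp(-3*t) + C2*exp(6*t).
Apply the initial conditions: x(0) = C1 + C2 = 1 and x'(0) = -3*C1 + 6*C2 = -4. Solving gives C1 = 10/9, C2 = -1/9.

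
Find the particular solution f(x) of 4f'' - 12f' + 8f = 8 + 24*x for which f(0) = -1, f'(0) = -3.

f = 11/2 + exp(2*x)/2 - 7*exp(x) + 3*x

Divide through by 4: f'' - 3f' + 2f = 2 + 6*x.
Characteristic equation r² - 3r + 2 = 0 factors as (r - 2)(r - 1) = 0, so r = 2, 1.
Hence f_h = C1*exp(2*x) + C2*exp(x).
For the particular solution try f_p = A0 + A1*x. Substituting and matching coefficients of each power of x gives A0 = 11/2, A1 = 3, so f_p = 11/2 + 3*x.
General solution: f = 11/2 + 3*x + C1*exp(2*x) + C2*exp(x).
Apply the initial conditions: f(0) = 11/2 + C1 + C2 = -1 and f'(0) = 3 + C2 + 2*C1 = -3. Solving gives C1 = 1/2, C2 = -7.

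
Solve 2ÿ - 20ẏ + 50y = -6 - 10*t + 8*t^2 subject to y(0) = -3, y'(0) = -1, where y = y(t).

Divide through by 2: y'' - 10y' + 25y = -3 - 5*t + 4*t^2.
Characteristic equation r² - 10r + 25 = 0 has discriminant (-10)² - 4·(25) = 0, so r = 5 is a repeated root.
Hence y_h = (C1 + C2*t)*exp(5*t).
For the particular solution try y_p = A0 + A1*t + A2*t^2. Substituting and matching coefficients of each power of t gives A0 = -101/625, A1 = -9/125, A2 = 4/25, so y_p = -101/625 - 9*t/125 + 4*t^2/25.
General solution: y = -101/625 - 9*t/125 + 4*t^2/25 + C1*exp(5*t) + C2*t*exp(5*t).
Apply the initial conditions: y(0) = -101/625 + C1 = -3 and y'(0) = -9/125 + C2 + 5*C1 = -1. Solving gives C1 = -1774/625, C2 = 1658/125.

y = -101/625 - 1774*exp(5*t)/625 - 9*t/125 + 4*t**2/25 + 1658*t*exp(5*t)/125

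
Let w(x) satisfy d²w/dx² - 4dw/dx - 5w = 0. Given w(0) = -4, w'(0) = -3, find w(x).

w = -17*exp(-x)/6 - 7*exp(5*x)/6

Characteristic equation r² - 4r - 5 = 0 factors as (r - 5)(r + 1) = 0, so r = 5, -1.
Hence w_h = C1*exp(5*x) + C2*exp(-x).
Apply the initial conditions: w(0) = C1 + C2 = -4 and w'(0) = -C2 + 5*C1 = -3. Solving gives C1 = -7/6, C2 = -17/6.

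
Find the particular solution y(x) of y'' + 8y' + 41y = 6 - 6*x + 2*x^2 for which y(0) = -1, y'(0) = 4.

y = 12146/68921 - 278*x/1681 + 2*x**2/41 - 81067*cos(5*x)*exp(-4*x)/68921 - 37186*exp(-4*x)*sin(5*x)/344605

Characteristic equation r² + 8r + 41 = 0 has discriminant (8)² - 4·(41) = -100 < 0, so r = -4 ± 5i.
Hence y_h = C1*cos(5*x)*exp(-4*x) + C2*exp(-4*x)*sin(5*x).
For the particular solution try y_p = A0 + A1*x + A2*x^2. Substituting and matching coefficients of each power of x gives A0 = 12146/68921, A1 = -278/1681, A2 = 2/41, so y_p = 12146/68921 - 278*x/1681 + 2*x^2/41.
General solution: y = 12146/68921 - 278*x/1681 + 2*x^2/41 + C1*cos(5*x)*exp(-4*x) + C2*exp(-4*x)*sin(5*x).
Apply the initial conditions: y(0) = 12146/68921 + C1 = -1 and y'(0) = -278/1681 - 4*C1 + 5*C2 = 4. Solving gives C1 = -81067/68921, C2 = -37186/344605.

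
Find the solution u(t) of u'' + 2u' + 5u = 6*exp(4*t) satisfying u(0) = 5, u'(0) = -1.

u = 6*exp(4*t)/29 + 43*exp(-t)*sin(2*t)/29 + 139*cos(2*t)*exp(-t)/29

Characteristic equation r² + 2r + 5 = 0 has discriminant (2)² - 4·(5) = -16 < 0, so r = -1 ± 2i.
Hence u_h = C1*cos(2*t)*exp(-t) + C2*exp(-t)*sin(2*t).
Try u_p = A*exp(4*t). Substituting into the equation and dividing by exp(4*t) gives A = 6/29, so u_p = 6*exp(4*t)/29.
General solution: u = 6*exp(4*t)/29 + C1*cos(2*t)*exp(-t) + C2*exp(-t)*sin(2*t).
Apply the initial conditions: u(0) = 6/29 + C1 = 5 and u'(0) = 24/29 - C1 + 2*C2 = -1. Solving gives C1 = 139/29, C2 = 43/29.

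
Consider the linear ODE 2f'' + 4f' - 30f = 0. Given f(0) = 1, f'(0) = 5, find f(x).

f = -exp(-5*x)/4 + 5*exp(3*x)/4

Divide through by 2: f'' + 2f' - 15f = 0.
Characteristic equation r² + 2r - 15 = 0 factors as (r + 5)(r - 3) = 0, so r = -5, 3.
Hence f_h = C1*exp(-5*x) + C2*exp(3*x).
Apply the initial conditions: f(0) = C1 + C2 = 1 and f'(0) = -5*C1 + 3*C2 = 5. Solving gives C1 = -1/4, C2 = 5/4.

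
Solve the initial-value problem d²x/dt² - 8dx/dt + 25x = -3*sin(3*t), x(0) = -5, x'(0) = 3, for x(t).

Characteristic equation r² - 8r + 25 = 0 has discriminant (-8)² - 4·(25) = -36 < 0, so r = 4 ± 3i.
Hence x_h = C1*cos(3*t)*exp(4*t) + C2*exp(4*t)*sin(3*t).
Try x_p = A*cos(3*t) + B*sin(3*t). Substituting and equating the coefficients of cos(3t) and sin(3t) gives A = -9/104, B = -3/52, so x_p = -9*cos(3*t)/104 - 3*sin(3*t)/52.
General solution: x = -9*cos(3*t)/104 - 3*sin(3*t)/52 + C1*cos(3*t)*exp(4*t) + C2*exp(4*t)*sin(3*t).
Apply the initial conditions: x(0) = -9/104 + C1 = -5 and x'(0) = -9/52 + 3*C2 + 4*C1 = 3. Solving gives C1 = -511/104, C2 = 1187/156.

x = -9*cos(3*t)/104 - 3*sin(3*t)/52 - 511*cos(3*t)*exp(4*t)/104 + 1187*exp(4*t)*sin(3*t)/156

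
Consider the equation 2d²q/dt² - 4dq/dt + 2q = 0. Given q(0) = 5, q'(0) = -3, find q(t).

q = 5*exp(t) - 8*t*exp(t)

Divide through by 2: q'' - 2q' + q = 0.
Characteristic equation r² - 2r + 1 = 0 has discriminant (-2)² - 4·(1) = 0, so r = 1 is a repeated root.
Hence q_h = (C1 + C2*t)*exp(t).
Apply the initial conditions: q(0) = C1 = 5 and q'(0) = C1 + C2 = -3. Solving gives C1 = 5, C2 = -8.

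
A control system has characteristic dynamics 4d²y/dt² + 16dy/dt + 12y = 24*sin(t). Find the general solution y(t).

y = -6*cos(t)/5 + 3*sin(t)/5 + C1*exp(-t) + C2*exp(-3*t)

Divide through by 4: y'' + 4y' + 3y = 6*sin(t).
Characteristic equation r² + 4r + 3 = 0 factors as (r + 1)(r + 3) = 0, so r = -1, -3.
Hence y_h = C1*exp(-t) + C2*exp(-3*t).
Try y_p = A*cos(t) + B*sin(t). Substituting and equating the coefficients of cos(t) and sin(t) gives A = -6/5, B = 3/5, so y_p = -6*cos(t)/5 + 3*sin(t)/5.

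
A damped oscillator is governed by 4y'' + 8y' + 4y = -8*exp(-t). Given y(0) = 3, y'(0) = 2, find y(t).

y = 3*exp(-t) - t**2*exp(-t) + 5*t*exp(-t)

Divide through by 4: y'' + 2y' + y = -2*exp(-t).
Characteristic equation r² + 2r + 1 = 0 has discriminant (2)² - 4·(1) = 0, so r = -1 is a repeated root.
Hence y_h = (C1 + C2*t)*exp(-t).
Since exp(-t) solves the homogeneous equation (r = -1 is a root of multiplicity 2), multiply the trial by t^2. Try y_p = A*t^2*exp(-t). Substituting into the equation and dividing by exp(-t) gives A = -1, so y_p = -t^2*exp(-t).
General solution: y = C1*exp(-t) - t^2*exp(-t) + C2*t*exp(-t).
Apply the initial conditions: y(0) = C1 = 3 and y'(0) = C2 - C1 = 2. Solving gives C1 = 3, C2 = 5.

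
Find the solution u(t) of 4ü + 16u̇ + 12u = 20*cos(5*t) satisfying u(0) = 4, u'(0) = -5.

Divide through by 4: u'' + 4u' + 3u = 5*cos(5*t).
Characteristic equation r² + 4r + 3 = 0 factors as (r + 1)(r + 3) = 0, so r = -1, -3.
Hence u_h = C1*exp(-t) + C2*exp(-3*t).
Try u_p = A*cos(5*t) + B*sin(5*t). Substituting and equating the coefficients of cos(5t) and sin(5t) gives A = -55/442, B = 25/221, so u_p = -55*cos(5*t)/442 + 25*sin(5*t)/221.
General solution: u = -55*cos(5*t)/442 + 25*sin(5*t)/221 + C1*exp(-t) + C2*exp(-3*t).
Apply the initial conditions: u(0) = -55/442 + C1 + C2 = 4 and u'(0) = 125/221 - C1 - 3*C2 = -5. Solving gives C1 = 177/52, C2 = 49/68.

u = -55*cos(5*t)/442 + 25*sin(5*t)/221 + 49*exp(-3*t)/68 + 177*exp(-t)/52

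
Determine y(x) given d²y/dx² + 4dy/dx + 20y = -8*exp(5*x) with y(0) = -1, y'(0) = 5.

y = -8*exp(5*x)/65 - 57*cos(4*x)*exp(-2*x)/65 + 251*exp(-2*x)*sin(4*x)/260

Characteristic equation r² + 4r + 20 = 0 has discriminant (4)² - 4·(20) = -64 < 0, so r = -2 ± 4i.
Hence y_h = C1*cos(4*x)*exp(-2*x) + C2*exp(-2*x)*sin(4*x).
Try y_p = A*exp(5*x). Substituting into the equation and dividing by exp(5*x) gives A = -8/65, so y_p = -8*exp(5*x)/65.
General solution: y = -8*exp(5*x)/65 + C1*cos(4*x)*exp(-2*x) + C2*exp(-2*x)*sin(4*x).
Apply the initial conditions: y(0) = -8/65 + C1 = -1 and y'(0) = -8/13 - 2*C1 + 4*C2 = 5. Solving gives C1 = -57/65, C2 = 251/260.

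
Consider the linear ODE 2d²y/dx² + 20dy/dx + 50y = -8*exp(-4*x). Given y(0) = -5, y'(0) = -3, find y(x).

y = -exp(-5*x) - 4*exp(-4*x) - 24*x*exp(-5*x)

Divide through by 2: y'' + 10y' + 25y = -4*exp(-4*x).
Characteristic equation r² + 10r + 25 = 0 has discriminant (10)² - 4·(25) = 0, so r = -5 is a repeated root.
Hence y_h = (C1 + C2*x)*exp(-5*x).
Try y_p = A*exp(-4*x). Substituting into the equation and dividing by exp(-4*x) gives A = -4, so y_p = -4*exp(-4*x).
General solution: y = -4*exp(-4*x) + C1*exp(-5*x) + C2*x*exp(-5*x).
Apply the initial conditions: y(0) = -4 + C1 = -5 and y'(0) = 16 + C2 - 5*C1 = -3. Solving gives C1 = -1, C2 = -24.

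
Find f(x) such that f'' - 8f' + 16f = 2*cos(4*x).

f = -sin(4*x)/16 + C1*exp(4*x) + C2*x*exp(4*x)

Characteristic equation r² - 8r + 16 = 0 has discriminant (-8)² - 4·(16) = 0, so r = 4 is a repeated root.
Hence f_h = (C1 + C2*x)*exp(4*x).
Try f_p = A*cos(4*x) + B*sin(4*x). Substituting and equating the coefficients of cos(4x) and sin(4x) gives A = 0, B = -1/16, so f_p = -sin(4*x)/16.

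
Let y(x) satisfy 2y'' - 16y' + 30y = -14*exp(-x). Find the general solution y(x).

y = -7*exp(-x)/24 + C1*exp(5*x) + C2*exp(3*x)

Divide through by 2: y'' - 8y' + 15y = -7*exp(-x).
Characteristic equation r² - 8r + 15 = 0 factors as (r - 5)(r - 3) = 0, so r = 5, 3.
Hence y_h = C1*exp(5*x) + C2*exp(3*x).
Try y_p = A*exp(-x). Substituting into the equation and dividing by exp(-x) gives A = -7/24, so y_p = -7*exp(-x)/24.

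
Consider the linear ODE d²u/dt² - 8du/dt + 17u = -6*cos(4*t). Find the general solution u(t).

Characteristic equation r² - 8r + 17 = 0 has discriminant (-8)² - 4·(17) = -4 < 0, so r = 4 ± i.
Hence u_h = C1*cos(t)*exp(4*t) + C2*exp(4*t)*sin(t).
Try u_p = A*cos(4*t) + B*sin(4*t). Substituting and equating the coefficients of cos(4t) and sin(4t) gives A = -6/1025, B = 192/1025, so u_p = -6*cos(4*t)/1025 + 192*sin(4*t)/1025.

u = -6*cos(4*t)/1025 + 192*sin(4*t)/1025 + C1*cos(t)*exp(4*t) + C2*exp(4*t)*sin(t)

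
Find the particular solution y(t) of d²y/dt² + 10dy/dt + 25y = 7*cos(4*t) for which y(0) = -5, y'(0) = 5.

Characteristic equation r² + 10r + 25 = 0 has discriminant (10)² - 4·(25) = 0, so r = -5 is a repeated root.
Hence y_h = (C1 + C2*t)*exp(-5*t).
Try y_p = A*cos(4*t) + B*sin(4*t). Substituting and equating the coefficients of cos(4t) and sin(4t) gives A = 63/1681, B = 280/1681, so y_p = 63*cos(4*t)/1681 + 280*sin(4*t)/1681.
General solution: y = 63*cos(4*t)/1681 + 280*sin(4*t)/1681 + C1*exp(-5*t) + C2*t*exp(-5*t).
Apply the initial conditions: y(0) = 63/1681 + C1 = -5 and y'(0) = 1120/1681 + C2 - 5*C1 = 5. Solving gives C1 = -8468/1681, C2 = -855/41.

y = -8468*exp(-5*t)/1681 + 63*cos(4*t)/1681 + 280*sin(4*t)/1681 - 855*t*exp(-5*t)/41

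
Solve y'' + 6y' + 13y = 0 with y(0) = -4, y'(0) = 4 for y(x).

Characteristic equation r² + 6r + 13 = 0 has discriminant (6)² - 4·(13) = -16 < 0, so r = -3 ± 2i.
Hence y_h = C1*cos(2*x)*exp(-3*x) + C2*exp(-3*x)*sin(2*x).
Apply the initial conditions: y(0) = C1 = -4 and y'(0) = -3*C1 + 2*C2 = 4. Solving gives C1 = -4, C2 = -4.

y = -4*cos(2*x)*exp(-3*x) - 4*exp(-3*x)*sin(2*x)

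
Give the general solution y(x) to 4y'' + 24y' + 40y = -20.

y = -1/2 + C1*cos(x)*exp(-3*x) + C2*exp(-3*x)*sin(x)

Divide through by 4: y'' + 6y' + 10y = -5.
Characteristic equation r² + 6r + 10 = 0 has discriminant (6)² - 4·(10) = -4 < 0, so r = -3 ± i.
Hence y_h = C1*cos(x)*exp(-3*x) + C2*exp(-3*x)*sin(x).
For the particular solution try y_p = A0. Substituting and matching coefficients of each power of x gives A0 = -1/2, so y_p = -1/2.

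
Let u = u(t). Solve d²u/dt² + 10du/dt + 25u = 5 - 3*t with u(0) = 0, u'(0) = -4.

Characteristic equation r² + 10r + 25 = 0 has discriminant (10)² - 4·(25) = 0, so r = -5 is a repeated root.
Hence u_h = (C1 + C2*t)*exp(-5*t).
For the particular solution try u_p = A0 + A1*t. Substituting and matching coefficients of each power of t gives A0 = 31/125, A1 = -3/25, so u_p = 31/125 - 3*t/25.
General solution: u = 31/125 - 3*t/25 + C1*exp(-5*t) + C2*t*exp(-5*t).
Apply the initial conditions: u(0) = 31/125 + C1 = 0 and u'(0) = -3/25 + C2 - 5*C1 = -4. Solving gives C1 = -31/125, C2 = -128/25.

u = 31/125 - 31*exp(-5*t)/125 - 3*t/25 - 128*t*exp(-5*t)/25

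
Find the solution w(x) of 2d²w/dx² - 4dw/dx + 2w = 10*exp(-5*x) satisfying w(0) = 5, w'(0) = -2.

Divide through by 2: w'' - 2w' + w = 5*exp(-5*x).
Characteristic equation r² - 2r + 1 = 0 has discriminant (-2)² - 4·(1) = 0, so r = 1 is a repeated root.
Hence w_h = (C1 + C2*x)*exp(x).
Try w_p = A*exp(-5*x). Substituting into the equation and dividing by exp(-5*x) gives A = 5/36, so w_p = 5*exp(-5*x)/36.
General solution: w = 5*exp(-5*x)/36 + C1*exp(x) + C2*x*exp(x).
Apply the initial conditions: w(0) = 5/36 + C1 = 5 and w'(0) = -25/36 + C1 + C2 = -2. Solving gives C1 = 175/36, C2 = -37/6.

w = 5*exp(-5*x)/36 + 175*exp(x)/36 - 37*x*exp(x)/6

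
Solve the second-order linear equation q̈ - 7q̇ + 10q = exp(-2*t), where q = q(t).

Characteristic equation r² - 7r + 10 = 0 factors as (r - 5)(r - 2) = 0, so r = 5, 2.
Hence q_h = C1*exp(5*t) + C2*exp(2*t).
Try q_p = A*exp(-2*t). Substituting into the equation and dividing by exp(-2*t) gives A = 1/28, so q_p = exp(-2*t)/28.

q = exp(-2*t)/28 + C1*exp(5*t) + C2*exp(2*t)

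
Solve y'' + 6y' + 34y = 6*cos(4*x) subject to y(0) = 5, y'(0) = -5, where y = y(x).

y = 3*cos(4*x)/25 + 4*sin(4*x)/25 + 9*exp(-3*x)*sin(5*x)/5 + 122*cos(5*x)*exp(-3*x)/25

Characteristic equation r² + 6r + 34 = 0 has discriminant (6)² - 4·(34) = -100 < 0, so r = -3 ± 5i.
Hence y_h = C1*cos(5*x)*exp(-3*x) + C2*exp(-3*x)*sin(5*x).
Try y_p = A*cos(4*x) + B*sin(4*x). Substituting and equating the coefficients of cos(4x) and sin(4x) gives A = 3/25, B = 4/25, so y_p = 3*cos(4*x)/25 + 4*sin(4*x)/25.
General solution: y = 3*cos(4*x)/25 + 4*sin(4*x)/25 + C1*cos(5*x)*exp(-3*x) + C2*exp(-3*x)*sin(5*x).
Apply the initial conditions: y(0) = 3/25 + C1 = 5 and y'(0) = 16/25 - 3*C1 + 5*C2 = -5. Solving gives C1 = 122/25, C2 = 9/5.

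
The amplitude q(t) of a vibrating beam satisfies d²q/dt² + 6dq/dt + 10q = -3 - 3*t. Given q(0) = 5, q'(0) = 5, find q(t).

q = -3/25 - 3*t/10 + 128*cos(t)*exp(-3*t)/25 + 1033*exp(-3*t)*sin(t)/50

Characteristic equation r² + 6r + 10 = 0 has discriminant (6)² - 4·(10) = -4 < 0, so r = -3 ± i.
Hence q_h = C1*cos(t)*exp(-3*t) + C2*exp(-3*t)*sin(t).
For the particular solution try q_p = A0 + A1*t. Substituting and matching coefficients of each power of t gives A0 = -3/25, A1 = -3/10, so q_p = -3/25 - 3*t/10.
General solution: q = -3/25 - 3*t/10 + C1*cos(t)*exp(-3*t) + C2*exp(-3*t)*sin(t).
Apply the initial conditions: q(0) = -3/25 + C1 = 5 and q'(0) = -3/10 + C2 - 3*C1 = 5. Solving gives C1 = 128/25, C2 = 1033/50.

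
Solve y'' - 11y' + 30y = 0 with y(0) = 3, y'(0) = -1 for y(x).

Characteristic equation r² - 11r + 30 = 0 factors as (r - 5)(r - 6) = 0, so r = 5, 6.
Hence y_h = C1*exp(5*x) + C2*exp(6*x).
Apply the initial conditions: y(0) = C1 + C2 = 3 and y'(0) = 5*C1 + 6*C2 = -1. Solving gives C1 = 19, C2 = -16.

y = -16*exp(6*x) + 19*exp(5*x)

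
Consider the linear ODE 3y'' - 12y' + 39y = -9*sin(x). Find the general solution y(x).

Divide through by 3: y'' - 4y' + 13y = -3*sin(x).
Characteristic equation r² - 4r + 13 = 0 has discriminant (-4)² - 4·(13) = -36 < 0, so r = 2 ± 3i.
Hence y_h = C1*cos(3*x)*exp(2*x) + C2*exp(2*x)*sin(3*x).
Try y_p = A*cos(x) + B*sin(x). Substituting and equating the coefficients of cos(x) and sin(x) gives A = -3/40, B = -9/40, so y_p = -9*sin(x)/40 - 3*cos(x)/40.

y = -9*sin(x)/40 - 3*cos(x)/40 + C1*cos(3*x)*exp(2*x) + C2*exp(2*x)*sin(3*x)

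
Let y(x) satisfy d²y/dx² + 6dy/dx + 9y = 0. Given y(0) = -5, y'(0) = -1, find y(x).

Characteristic equation r² + 6r + 9 = 0 has discriminant (6)² - 4·(9) = 0, so r = -3 is a repeated root.
Hence y_h = (C1 + C2*x)*exp(-3*x).
Apply the initial conditions: y(0) = C1 = -5 and y'(0) = C2 - 3*C1 = -1. Solving gives C1 = -5, C2 = -16.

y = -5*exp(-3*x) - 16*x*exp(-3*x)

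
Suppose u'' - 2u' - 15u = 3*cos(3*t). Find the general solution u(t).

Characteristic equation r² - 2r - 15 = 0 factors as (r + 3)(r - 5) = 0, so r = -3, 5.
Hence u_h = C1*exp(-3*t) + C2*exp(5*t).
Try u_p = A*cos(3*t) + B*sin(3*t). Substituting and equating the coefficients of cos(3t) and sin(3t) gives A = -2/17, B = -1/34, so u_p = -2*cos(3*t)/17 - sin(3*t)/34.

u = -2*cos(3*t)/17 - sin(3*t)/34 + C1*exp(-3*t) + C2*exp(5*t)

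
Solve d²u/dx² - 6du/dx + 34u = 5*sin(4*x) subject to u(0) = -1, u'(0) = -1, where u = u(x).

Characteristic equation r² - 6r + 34 = 0 has discriminant (-6)² - 4·(34) = -100 < 0, so r = 3 ± 5i.
Hence u_h = C1*cos(5*x)*exp(3*x) + C2*exp(3*x)*sin(5*x).
Try u_p = A*cos(4*x) + B*sin(4*x). Substituting and equating the coefficients of cos(4x) and sin(4x) gives A = 2/15, B = 1/10, so u_p = sin(4*x)/10 + 2*cos(4*x)/15.
General solution: u = sin(4*x)/10 + 2*cos(4*x)/15 + C1*cos(5*x)*exp(3*x) + C2*exp(3*x)*sin(5*x).
Apply the initial conditions: u(0) = 2/15 + C1 = -1 and u'(0) = 2/5 + 3*C1 + 5*C2 = -1. Solving gives C1 = -17/15, C2 = 2/5.

u = sin(4*x)/10 + 2*cos(4*x)/15 - 17*cos(5*x)*exp(3*x)/15 + 2*exp(3*x)*sin(5*x)/5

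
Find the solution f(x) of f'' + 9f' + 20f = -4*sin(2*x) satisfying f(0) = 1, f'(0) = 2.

Characteristic equation r² + 9r + 20 = 0 factors as (r + 4)(r + 5) = 0, so r = -4, -5.
Hence f_h = C1*exp(-4*x) + C2*exp(-5*x).
Try f_p = A*cos(2*x) + B*sin(2*x). Substituting and equating the coefficients of cos(2x) and sin(2x) gives A = 18/145, B = -16/145, so f_p = -16*sin(2*x)/145 + 18*cos(2*x)/145.
General solution: f = -16*sin(2*x)/145 + 18*cos(2*x)/145 + C1*exp(-4*x) + C2*exp(-5*x).
Apply the initial conditions: f(0) = 18/145 + C1 + C2 = 1 and f'(0) = -32/145 - 5*C2 - 4*C1 = 2. Solving gives C1 = 33/5, C2 = -166/29.

f = -166*exp(-5*x)/29 - 16*sin(2*x)/145 + 18*cos(2*x)/145 + 33*exp(-4*x)/5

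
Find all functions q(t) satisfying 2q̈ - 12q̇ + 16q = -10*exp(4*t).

q = C1*exp(4*t) + C2*exp(2*t) - 5*t*exp(4*t)/2

Divide through by 2: q'' - 6q' + 8q = -5*exp(4*t).
Characteristic equation r² - 6r + 8 = 0 factors as (r - 4)(r - 2) = 0, so r = 4, 2.
Hence q_h = C1*exp(4*t) + C2*exp(2*t).
Since exp(4*t) solves the homogeneous equation (r = 4 is a root of multiplicity 1), multiply the trial by t. Try q_p = A*t*exp(4*t). Substituting into the equation and dividing by exp(4*t) gives A = -5/2, so q_p = -5*t*exp(4*t)/2.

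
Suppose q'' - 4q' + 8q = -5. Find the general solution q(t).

Characteristic equation r² - 4r + 8 = 0 has discriminant (-4)² - 4·(8) = -16 < 0, so r = 2 ± 2i.
Hence q_h = C1*cos(2*t)*exp(2*t) + C2*exp(2*t)*sin(2*t).
For the particular solution try q_p = A0. Substituting and matching coefficients of each power of t gives A0 = -5/8, so q_p = -5/8.

q = -5/8 + C1*cos(2*t)*exp(2*t) + C2*exp(2*t)*sin(2*t)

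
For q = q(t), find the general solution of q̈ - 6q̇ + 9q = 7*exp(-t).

Characteristic equation r² - 6r + 9 = 0 has discriminant (-6)² - 4·(9) = 0, so r = 3 is a repeated root.
Hence q_h = (C1 + C2*t)*exp(3*t).
Try q_p = A*exp(-t). Substituting into the equation and dividing by exp(-t) gives A = 7/16, so q_p = 7*exp(-t)/16.

q = 7*exp(-t)/16 + C1*exp(3*t) + C2*t*exp(3*t)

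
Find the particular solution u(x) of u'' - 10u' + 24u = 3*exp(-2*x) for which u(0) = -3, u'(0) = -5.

Characteristic equation r² - 10r + 24 = 0 factors as (r - 6)(r - 4) = 0, so r = 6, 4.
Hence u_h = C1*exp(6*x) + C2*exp(4*x).
Try u_p = A*exp(-2*x). Substituting into the equation and dividing by exp(-2*x) gives A = 1/16, so u_p = exp(-2*x)/16.
General solution: u = exp(-2*x)/16 + C1*exp(6*x) + C2*exp(4*x).
Apply the initial conditions: u(0) = 1/16 + C1 + C2 = -3 and u'(0) = -1/8 + 4*C2 + 6*C1 = -5. Solving gives C1 = 59/16, C2 = -27/4.

u = -27*exp(4*x)/4 + exp(-2*x)/16 + 59*exp(6*x)/16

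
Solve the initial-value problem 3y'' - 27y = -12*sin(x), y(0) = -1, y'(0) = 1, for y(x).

Divide through by 3: y'' - 9y = -4*sin(x).
Characteristic equation r² - 9 = 0 factors as (r + 3)(r - 3) = 0, so r = -3, 3.
Hence y_h = C1*exp(-3*x) + C2*exp(3*x).
Try y_p = A*cos(x) + B*sin(x). Substituting and equating the coefficients of cos(x) and sin(x) gives A = 0, B = 2/5, so y_p = 2*sin(x)/5.
General solution: y = 2*sin(x)/5 + C1*exp(-3*x) + C2*exp(3*x).
Apply the initial conditions: y(0) = C1 + C2 = -1 and y'(0) = 2/5 - 3*C1 + 3*C2 = 1. Solving gives C1 = -3/5, C2 = -2/5.

y = -3*exp(-3*x)/5 - 2*exp(3*x)/5 + 2*sin(x)/5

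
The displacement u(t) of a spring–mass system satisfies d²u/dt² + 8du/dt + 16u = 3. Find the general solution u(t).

Characteristic equation r² + 8r + 16 = 0 has discriminant (8)² - 4·(16) = 0, so r = -4 is a repeated root.
Hence u_h = (C1 + C2*t)*exp(-4*t).
For the particular solution try u_p = A0. Substituting and matching coefficients of each power of t gives A0 = 3/16, so u_p = 3/16.

u = 3/16 + C1*exp(-4*t) + C2*t*exp(-4*t)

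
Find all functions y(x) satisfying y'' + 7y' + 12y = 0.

Characteristic equation r² + 7r + 12 = 0 factors as (r + 4)(r + 3) = 0, so r = -4, -3.
Hence y_h = C1*exp(-4*x) + C2*exp(-3*x).

y = C1*exp(-4*x) + C2*exp(-3*x)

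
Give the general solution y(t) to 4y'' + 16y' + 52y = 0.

Divide through by 4: y'' + 4y' + 13y = 0.
Characteristic equation r² + 4r + 13 = 0 has discriminant (4)² - 4·(13) = -36 < 0, so r = -2 ± 3i.
Hence y_h = C1*cos(3*t)*exp(-2*t) + C2*exp(-2*t)*sin(3*t).

y = C1*cos(3*t)*exp(-2*t) + C2*exp(-2*t)*sin(3*t)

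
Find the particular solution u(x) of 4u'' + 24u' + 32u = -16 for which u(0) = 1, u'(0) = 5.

Divide through by 4: u'' + 6u' + 8u = -4.
Characteristic equation r² + 6r + 8 = 0 factors as (r + 2)(r + 4) = 0, so r = -2, -4.
Hence u_h = C1*exp(-2*x) + C2*exp(-4*x).
For the particular solution try u_p = A0. Substituting and matching coefficients of each power of x gives A0 = -1/2, so u_p = -1/2.
General solution: u = -1/2 + C1*exp(-2*x) + C2*exp(-4*x).
Apply the initial conditions: u(0) = -1/2 + C1 + C2 = 1 and u'(0) = -4*C2 - 2*C1 = 5. Solving gives C1 = 11/2, C2 = -4.

u = -1/2 - 4*exp(-4*x) + 11*exp(-2*x)/2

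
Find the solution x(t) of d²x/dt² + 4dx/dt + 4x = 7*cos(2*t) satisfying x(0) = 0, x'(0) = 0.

Characteristic equation r² + 4r + 4 = 0 has discriminant (4)² - 4·(4) = 0, so r = -2 is a repeated root.
Hence x_h = (C1 + C2*t)*exp(-2*t).
Try x_p = A*cos(2*t) + B*sin(2*t). Substituting and equating the coefficients of cos(2t) and sin(2t) gives A = 0, B = 7/8, so x_p = 7*sin(2*t)/8.
General solution: x = 7*sin(2*t)/8 + C1*exp(-2*t) + C2*t*exp(-2*t).
Apply the initial conditions: x(0) = C1 = 0 and x'(0) = 7/4 + C2 - 2*C1 = 0. Solving gives C1 = 0, C2 = -7/4.

x = 7*sin(2*t)/8 - 7*t*exp(-2*t)/4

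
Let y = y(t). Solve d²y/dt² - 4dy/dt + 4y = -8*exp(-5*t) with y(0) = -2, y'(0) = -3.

Characteristic equation r² - 4r + 4 = 0 has discriminant (-4)² - 4·(4) = 0, so r = 2 is a repeated root.
Hence y_h = (C1 + C2*t)*exp(2*t).
Try y_p = A*exp(-5*t). Substituting into the equation and dividing by exp(-5*t) gives A = -8/49, so y_p = -8*exp(-5*t)/49.
General solution: y = -8*exp(-5*t)/49 + C1*exp(2*t) + C2*t*exp(2*t).
Apply the initial conditions: y(0) = -8/49 + C1 = -2 and y'(0) = 40/49 + C2 + 2*C1 = -3. Solving gives C1 = -90/49, C2 = -1/7.

y = -90*exp(2*t)/49 - 8*exp(-5*t)/49 - t*exp(2*t)/7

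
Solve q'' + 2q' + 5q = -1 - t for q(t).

q = -3/25 - t/5 + C1*cos(2*t)*exp(-t) + C2*exp(-t)*sin(2*t)

Characteristic equation r² + 2r + 5 = 0 has discriminant (2)² - 4·(5) = -16 < 0, so r = -1 ± 2i.
Hence q_h = C1*cos(2*t)*exp(-t) + C2*exp(-t)*sin(2*t).
For the particular solution try q_p = A0 + A1*t. Substituting and matching coefficients of each power of t gives A0 = -3/25, A1 = -1/5, so q_p = -3/25 - t/5.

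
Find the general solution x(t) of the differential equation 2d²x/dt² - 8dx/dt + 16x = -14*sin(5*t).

x = -140*cos(5*t)/689 + 119*sin(5*t)/689 + C1*cos(2*t)*exp(2*t) + C2*exp(2*t)*sin(2*t)

Divide through by 2: x'' - 4x' + 8x = -7*sin(5*t).
Characteristic equation r² - 4r + 8 = 0 has discriminant (-4)² - 4·(8) = -16 < 0, so r = 2 ± 2i.
Hence x_h = C1*cos(2*t)*exp(2*t) + C2*exp(2*t)*sin(2*t).
Try x_p = A*cos(5*t) + B*sin(5*t). Substituting and equating the coefficients of cos(5t) and sin(5t) gives A = -140/689, B = 119/689, so x_p = -140*cos(5*t)/689 + 119*sin(5*t)/689.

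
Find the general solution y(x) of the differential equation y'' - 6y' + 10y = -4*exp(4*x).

y = -2*exp(4*x) + C1*cos(x)*exp(3*x) + C2*exp(3*x)*sin(x)

Characteristic equation r² - 6r + 10 = 0 has discriminant (-6)² - 4·(10) = -4 < 0, so r = 3 ± i.
Hence y_h = C1*cos(x)*exp(3*x) + C2*exp(3*x)*sin(x).
Try y_p = A*exp(4*x). Substituting into the equation and dividing by exp(4*x) gives A = -2, so y_p = -2*exp(4*x).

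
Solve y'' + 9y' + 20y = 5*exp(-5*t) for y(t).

y = C1*exp(-4*t) + C2*exp(-5*t) - 5*t*exp(-5*t)

Characteristic equation r² + 9r + 20 = 0 factors as (r + 4)(r + 5) = 0, so r = -4, -5.
Hence y_h = C1*exp(-4*t) + C2*exp(-5*t).
Since exp(-5*t) solves the homogeneous equation (r = -5 is a root of multiplicity 1), multiply the trial by t. Try y_p = A*t*exp(-5*t). Substituting into the equation and dividing by exp(-5*t) gives A = -5, so y_p = -5*t*exp(-5*t).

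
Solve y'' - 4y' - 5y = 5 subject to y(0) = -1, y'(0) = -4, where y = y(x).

y = -1 - 2*exp(5*x)/3 + 2*exp(-x)/3

Characteristic equation r² - 4r - 5 = 0 factors as (r + 1)(r - 5) = 0, so r = -1, 5.
Hence y_h = C1*exp(-x) + C2*exp(5*x).
For the particular solution try y_p = A0. Substituting and matching coefficients of each power of x gives A0 = -1, so y_p = -1.
General solution: y = -1 + C1*exp(-x) + C2*exp(5*x).
Apply the initial conditions: y(0) = -1 + C1 + C2 = -1 and y'(0) = -C1 + 5*C2 = -4. Solving gives C1 = 2/3, C2 = -2/3.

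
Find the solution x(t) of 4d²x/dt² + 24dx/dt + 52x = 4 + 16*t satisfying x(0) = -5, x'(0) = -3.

Divide through by 4: x'' + 6x' + 13x = 1 + 4*t.
Characteristic equation r² + 6r + 13 = 0 has discriminant (6)² - 4·(13) = -16 < 0, so r = -3 ± 2i.
Hence x_h = C1*cos(2*t)*exp(-3*t) + C2*exp(-3*t)*sin(2*t).
For the particular solution try x_p = A0 + A1*t. Substituting and matching coefficients of each power of t gives A0 = -11/169, A1 = 4/13, so x_p = -11/169 + 4*t/13.
General solution: x = -11/169 + 4*t/13 + C1*cos(2*t)*exp(-3*t) + C2*exp(-3*t)*sin(2*t).
Apply the initial conditions: x(0) = -11/169 + C1 = -5 and x'(0) = 4/13 - 3*C1 + 2*C2 = -3. Solving gives C1 = -834/169, C2 = -3061/338.

x = -11/169 + 4*t/13 - 3061*exp(-3*t)*sin(2*t)/338 - 834*cos(2*t)*exp(-3*t)/169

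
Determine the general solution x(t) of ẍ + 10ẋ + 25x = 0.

Characteristic equation r² + 10r + 25 = 0 has discriminant (10)² - 4·(25) = 0, so r = -5 is a repeated root.
Hence x_h = (C1 + C2*t)*exp(-5*t).

x = C1*exp(-5*t) + C2*t*exp(-5*t)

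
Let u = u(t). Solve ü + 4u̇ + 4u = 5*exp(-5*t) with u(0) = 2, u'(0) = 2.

u = 5*exp(-5*t)/9 + 13*exp(-2*t)/9 + 23*t*exp(-2*t)/3

Characteristic equation r² + 4r + 4 = 0 has discriminant (4)² - 4·(4) = 0, so r = -2 is a repeated root.
Hence u_h = (C1 + C2*t)*exp(-2*t).
Try u_p = A*exp(-5*t). Substituting into the equation and dividing by exp(-5*t) gives A = 5/9, so u_p = 5*exp(-5*t)/9.
General solution: u = 5*exp(-5*t)/9 + C1*exp(-2*t) + C2*t*exp(-2*t).
Apply the initial conditions: u(0) = 5/9 + C1 = 2 and u'(0) = -25/9 + C2 - 2*C1 = 2. Solving gives C1 = 13/9, C2 = 23/3.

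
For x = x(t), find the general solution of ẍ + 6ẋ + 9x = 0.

x = C1*exp(-3*t) + C2*t*exp(-3*t)

Characteristic equation r² + 6r + 9 = 0 has discriminant (6)² - 4·(9) = 0, so r = -3 is a repeated root.
Hence x_h = (C1 + C2*t)*exp(-3*t).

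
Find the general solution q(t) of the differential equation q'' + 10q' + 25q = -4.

q = -4/25 + C1*exp(-5*t) + C2*t*exp(-5*t)

Characteristic equation r² + 10r + 25 = 0 has discriminant (10)² - 4·(25) = 0, so r = -5 is a repeated root.
Hence q_h = (C1 + C2*t)*exp(-5*t).
For the particular solution try q_p = A0. Substituting and matching coefficients of each power of t gives A0 = -4/25, so q_p = -4/25.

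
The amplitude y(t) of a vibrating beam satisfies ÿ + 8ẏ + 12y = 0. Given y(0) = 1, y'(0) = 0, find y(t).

y = -exp(-6*t)/2 + 3*exp(-2*t)/2

Characteristic equation r² + 8r + 12 = 0 factors as (r + 6)(r + 2) = 0, so r = -6, -2.
Hence y_h = C1*exp(-6*t) + C2*exp(-2*t).
Apply the initial conditions: y(0) = C1 + C2 = 1 and y'(0) = -6*C1 - 2*C2 = 0. Solving gives C1 = -1/2, C2 = 3/2.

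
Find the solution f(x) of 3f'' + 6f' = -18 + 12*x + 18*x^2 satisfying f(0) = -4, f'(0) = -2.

f = -15/4 + x**3 - 5*x/2 - x**2/2 - exp(-2*x)/4

Divide through by 3: f'' + 2f' = -6 + 4*x + 6*x^2.
Characteristic equation r² + 2r = 0 factors as (r + 2)r = 0, so r = -2, 0.
Hence f_h = C1*exp(-2*x) + C2.
Since 0 is a characteristic root (multiplicity 1), multiply the polynomial trial by x: try f_p = x*(A0 + A1*x + A2*x^2). Substituting and matching coefficients of each power of x gives A0 = -5/2, A1 = -1/2, A2 = 1, so f_p = x^3 - 5*x/2 - x^2/2.
General solution: f = C2 + x^3 - 5*x/2 - x^2/2 + C1*exp(-2*x).
Apply the initial conditions: f(0) = C1 + C2 = -4 and f'(0) = -5/2 - 2*C1 = -2. Solving gives C1 = -1/4, C2 = -15/4.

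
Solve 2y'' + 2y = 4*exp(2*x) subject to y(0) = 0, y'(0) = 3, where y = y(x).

Divide through by 2: y'' + y = 2*exp(2*x).
Characteristic equation r² + 1 = 0 has discriminant (0)² - 4·(1) = -4 < 0, so r = ± i.
Hence y_h = C1*cos(x) + C2*sin(x).
Try y_p = A*exp(2*x). Substituting into the equation and dividing by exp(2*x) gives A = 2/5, so y_p = 2*exp(2*x)/5.
General solution: y = 2*exp(2*x)/5 + C1*cos(x) + C2*sin(x).
Apply the initial conditions: y(0) = 2/5 + C1 = 0 and y'(0) = 4/5 + C2 = 3. Solving gives C1 = -2/5, C2 = 11/5.

y = -2*cos(x)/5 + 2*exp(2*x)/5 + 11*sin(x)/5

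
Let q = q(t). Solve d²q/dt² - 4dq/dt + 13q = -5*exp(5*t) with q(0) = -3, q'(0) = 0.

q = -5*exp(5*t)/18 - 49*cos(3*t)*exp(2*t)/18 + 41*exp(2*t)*sin(3*t)/18

Characteristic equation r² - 4r + 13 = 0 has discriminant (-4)² - 4·(13) = -36 < 0, so r = 2 ± 3i.
Hence q_h = C1*cos(3*t)*exp(2*t) + C2*exp(2*t)*sin(3*t).
Try q_p = A*exp(5*t). Substituting into the equation and dividing by exp(5*t) gives A = -5/18, so q_p = -5*exp(5*t)/18.
General solution: q = -5*exp(5*t)/18 + C1*cos(3*t)*exp(2*t) + C2*exp(2*t)*sin(3*t).
Apply the initial conditions: q(0) = -5/18 + C1 = -3 and q'(0) = -25/18 + 2*C1 + 3*C2 = 0. Solving gives C1 = -49/18, C2 = 41/18.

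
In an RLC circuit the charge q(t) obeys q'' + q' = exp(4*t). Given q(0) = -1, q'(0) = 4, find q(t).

q = 11/4 - 19*exp(-t)/5 + exp(4*t)/20

Characteristic equation r² + r = 0 factors as (r + 1)r = 0, so r = -1, 0.
Hence q_h = C1*exp(-t) + C2.
Try q_p = A*exp(4*t). Substituting into the equation and dividing by exp(4*t) gives A = 1/20, so q_p = exp(4*t)/20.
General solution: q = C2 + exp(4*t)/20 + C1*exp(-t).
Apply the initial conditions: q(0) = 1/20 + C1 + C2 = -1 and q'(0) = 1/5 - C1 = 4. Solving gives C1 = -19/5, C2 = 11/4.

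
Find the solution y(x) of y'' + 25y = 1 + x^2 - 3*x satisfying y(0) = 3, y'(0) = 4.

Characteristic equation r² + 25 = 0 has discriminant (0)² - 4·(25) = -100 < 0, so r = ± 5i.
Hence y_h = C1*cos(5*x) + C2*sin(5*x).
For the particular solution try y_p = A0 + A1*x + A2*x^2. Substituting and matching coefficients of each power of x gives A0 = 23/625, A1 = -3/25, A2 = 1/25, so y_p = 23/625 - 3*x/25 + x^2/25.
General solution: y = 23/625 - 3*x/25 + x^2/25 + C1*cos(5*x) + C2*sin(5*x).
Apply the initial conditions: y(0) = 23/625 + C1 = 3 and y'(0) = -3/25 + 5*C2 = 4. Solving gives C1 = 1852/625, C2 = 103/125.

y = 23/625 - 3*x/25 + x**2/25 + 103*sin(5*x)/125 + 1852*cos(5*x)/625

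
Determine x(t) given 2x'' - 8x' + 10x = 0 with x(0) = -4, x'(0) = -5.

Divide through by 2: x'' - 4x' + 5x = 0.
Characteristic equation r² - 4r + 5 = 0 has discriminant (-4)² - 4·(5) = -4 < 0, so r = 2 ± i.
Hence x_h = C1*cos(t)*exp(2*t) + C2*exp(2*t)*sin(t).
Apply the initial conditions: x(0) = C1 = -4 and x'(0) = C2 + 2*C1 = -5. Solving gives C1 = -4, C2 = 3.

x = -4*cos(t)*exp(2*t) + 3*exp(2*t)*sin(t)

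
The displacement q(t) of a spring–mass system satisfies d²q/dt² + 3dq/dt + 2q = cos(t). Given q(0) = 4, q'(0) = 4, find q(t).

q = -38*exp(-2*t)/5 + cos(t)/10 + 3*sin(t)/10 + 23*exp(-t)/2

Characteristic equation r² + 3r + 2 = 0 factors as (r + 2)(r + 1) = 0, so r = -2, -1.
Hence q_h = C1*exp(-2*t) + C2*exp(-t).
Try q_p = A*cos(t) + B*sin(t). Substituting and equating the coefficients of cos(t) and sin(t) gives A = 1/10, B = 3/10, so q_p = cos(t)/10 + 3*sin(t)/10.
General solution: q = cos(t)/10 + 3*sin(t)/10 + C1*exp(-2*t) + C2*exp(-t).
Apply the initial conditions: q(0) = 1/10 + C1 + C2 = 4 and q'(0) = 3/10 - C2 - 2*C1 = 4. Solving gives C1 = -38/5, C2 = 23/2.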